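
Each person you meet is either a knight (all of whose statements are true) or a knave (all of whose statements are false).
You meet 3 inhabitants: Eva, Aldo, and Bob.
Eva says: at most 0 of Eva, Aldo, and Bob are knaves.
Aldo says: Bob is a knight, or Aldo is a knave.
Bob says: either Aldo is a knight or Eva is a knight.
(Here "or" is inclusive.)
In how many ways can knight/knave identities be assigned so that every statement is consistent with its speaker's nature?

2

Consistent assignments:
  Eva=knight, Aldo=knight, Bob=knight
  Eva=knave, Aldo=knight, Bob=knight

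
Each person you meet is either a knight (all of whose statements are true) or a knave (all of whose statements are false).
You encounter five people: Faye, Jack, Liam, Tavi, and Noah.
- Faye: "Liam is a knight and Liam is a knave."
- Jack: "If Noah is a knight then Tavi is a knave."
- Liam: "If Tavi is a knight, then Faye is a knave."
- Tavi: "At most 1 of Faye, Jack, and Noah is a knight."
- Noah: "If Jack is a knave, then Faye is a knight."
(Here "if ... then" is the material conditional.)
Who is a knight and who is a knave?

Since Faye is a knave, "Liam is a knight and Liam is a knave" needs to be False, which holds.
As a knight, Jack's statement "if Noah is a knight then Tavi is a knave" should be true; it is.
As a knight, Liam's statement "if Tavi is a knight, then Faye is a knave" should be true; it is.
Tavi (knave): "at most 1 of Faye, Jack, and Noah is a knight" — False. ✓
Noah is a knight, and the claim "if Jack is a knave, then Faye is a knight" is indeed true.

Faye is a knave, Jack is a knight, Liam is a knight, Tavi is a knave, and Noah is a knight.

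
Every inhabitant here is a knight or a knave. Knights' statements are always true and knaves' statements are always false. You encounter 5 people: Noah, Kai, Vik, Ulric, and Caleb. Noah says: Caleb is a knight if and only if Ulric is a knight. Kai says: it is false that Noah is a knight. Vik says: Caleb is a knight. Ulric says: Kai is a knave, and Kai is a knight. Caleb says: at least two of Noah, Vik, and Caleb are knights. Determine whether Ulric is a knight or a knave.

Consistent assignments: {Noah=knight, Kai=knave, Vik=knave, Ulric=knave, Caleb=knave}; {Noah=knave, Kai=knight, Vik=knight, Ulric=knave, Caleb=knight}
In every consistent assignment, Ulric is a knave.

Ulric is a knave.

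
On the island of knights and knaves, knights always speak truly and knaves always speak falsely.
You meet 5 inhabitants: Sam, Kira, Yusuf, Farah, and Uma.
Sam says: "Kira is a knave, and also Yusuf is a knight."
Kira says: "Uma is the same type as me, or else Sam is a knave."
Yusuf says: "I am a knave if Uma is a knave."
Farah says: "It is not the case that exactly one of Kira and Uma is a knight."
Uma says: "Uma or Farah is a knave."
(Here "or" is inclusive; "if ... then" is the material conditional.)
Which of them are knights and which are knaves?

Sam is a knight, so "Kira is a knave, and also Yusuf is a knight" must be true — and it is.
Kira (knave): "Uma is the same type as me, or else Sam is a knave" — false. ✓
Yusuf is a knight; "I am a knave if Uma is a knave" is true, as required.
Farah is a knave, so "it is not the case that exactly one of Kira and Uma is a knight" must be false — and it is.
Uma (knight): "Uma or Farah is a knave" — true. ✓

Sam is a knight, Kira is a knave, Yusuf is a knight, Farah is a knave, and Uma is a knight.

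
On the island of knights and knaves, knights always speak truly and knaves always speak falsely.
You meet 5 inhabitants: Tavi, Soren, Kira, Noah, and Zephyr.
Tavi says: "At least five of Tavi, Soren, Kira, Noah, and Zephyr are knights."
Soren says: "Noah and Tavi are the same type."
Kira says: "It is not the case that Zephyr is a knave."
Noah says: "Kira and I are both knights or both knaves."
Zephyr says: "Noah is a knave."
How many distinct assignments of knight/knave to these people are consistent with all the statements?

Consistent assignments:
  Tavi=knave, Soren=knight, Kira=knight, Noah=knave, Zephyr=knight

1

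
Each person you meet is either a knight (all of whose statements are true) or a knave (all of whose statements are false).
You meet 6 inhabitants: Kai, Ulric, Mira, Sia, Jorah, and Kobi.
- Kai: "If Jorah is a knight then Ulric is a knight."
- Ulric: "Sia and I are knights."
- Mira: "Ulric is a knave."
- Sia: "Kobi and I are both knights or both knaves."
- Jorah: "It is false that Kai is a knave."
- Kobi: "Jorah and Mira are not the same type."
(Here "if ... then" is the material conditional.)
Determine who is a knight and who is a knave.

As a knight, Kai's statement "if Jorah is a knight then Ulric is a knight" should be true; it is.
Ulric (knight): "Sia and I are knights" — true. ✓
Since Mira is a knave, "Ulric is a knave" needs to be False, which holds.
Sia (knight): "Kobi and I are both knights or both knaves" — true. ✓
Jorah is a knight, and the claim "it is false that Kai is a knave" is indeed true.
Kobi is a knight; "Jorah and Mira are not the same type" is true, as required.

Kai is a knight, Ulric is a knight, Mira is a knave, Sia is a knight, Jorah is a knight, and Kobi is a knight.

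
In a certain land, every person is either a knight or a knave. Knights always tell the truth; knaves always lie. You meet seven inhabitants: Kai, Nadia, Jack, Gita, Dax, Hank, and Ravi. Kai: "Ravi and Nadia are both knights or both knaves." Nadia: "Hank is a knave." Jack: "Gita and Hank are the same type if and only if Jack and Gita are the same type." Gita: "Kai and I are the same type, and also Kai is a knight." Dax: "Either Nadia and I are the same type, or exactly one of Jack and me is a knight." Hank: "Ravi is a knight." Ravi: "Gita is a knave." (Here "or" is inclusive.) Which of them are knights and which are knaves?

Kai is a knave, Nadia is a knave, Jack is a knave, Gita is a knave, Dax is a knight, Hank is a knight, and Ravi is a knight.

Kai (knave): "Ravi and Nadia are both knights or both knaves" — false. ✓
Nadia is a knave; "Hank is a knave" is false, as required.
Jack is a knave, so "Gita and Hank are the same type if and only if Jack and Gita are the same type" must be false — and it is.
Gita is a knave; "Kai and I are the same type, and also Kai is a knight" is false, as required.
Dax is a knight, so "either Nadia and I are the same type, or exactly one of Jack and me is a knight" must be True — and it is.
As a knight, Hank's statement "Ravi is a knight" should be True; it is.
Ravi is a knight, and the claim "Gita is a knave" is indeed True.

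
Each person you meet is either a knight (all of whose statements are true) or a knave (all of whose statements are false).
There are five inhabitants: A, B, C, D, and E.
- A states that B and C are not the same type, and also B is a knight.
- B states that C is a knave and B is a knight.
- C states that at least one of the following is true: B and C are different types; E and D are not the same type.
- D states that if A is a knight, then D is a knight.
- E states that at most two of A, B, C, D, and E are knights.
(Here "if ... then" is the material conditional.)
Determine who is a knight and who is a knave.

A is a knave, B is a knave, C is a knave, D is a knight, and E is a knight.

A is a knave; "B and C are not the same type, and also B is a knight" is False, as required.
B is a knave, so "C is a knave and B is a knight" must be False — and it is.
C is a knave, and the claim "at least one of the following is true: B and C are different types; E and D are not the same type" is indeed False.
D is a knight, so "if A is a knight, then D is a knight" must be True — and it is.
E (knight): "at most two of A, B, C, D, and E are knights" — True. ✓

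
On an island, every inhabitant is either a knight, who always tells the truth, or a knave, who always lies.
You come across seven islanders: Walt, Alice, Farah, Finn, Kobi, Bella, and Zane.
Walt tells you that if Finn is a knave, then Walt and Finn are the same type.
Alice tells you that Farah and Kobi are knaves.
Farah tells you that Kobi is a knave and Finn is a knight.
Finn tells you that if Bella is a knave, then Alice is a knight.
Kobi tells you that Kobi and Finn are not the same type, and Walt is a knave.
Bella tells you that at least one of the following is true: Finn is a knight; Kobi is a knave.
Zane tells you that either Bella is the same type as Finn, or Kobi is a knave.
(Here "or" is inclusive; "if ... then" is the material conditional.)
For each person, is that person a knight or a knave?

Walt is a knight, Alice is a knave, Farah is a knight, Finn is a knight, Kobi is a knave, Bella is a knight, and Zane is a knight.

Walt is a knight, and the claim "if Finn is a knave, then Walt and Finn are the same type" is indeed true.
Alice is a knave, and the claim "Farah and Kobi are knaves" is indeed False.
Farah is a knight; "Kobi is a knave and Finn is a knight" is true, as required.
Finn (knight): "if Bella is a knave, then Alice is a knight" — true. ✓
Kobi is a knave; "Kobi and Finn are not the same type, and Walt is a knave" is False, as required.
Bella (knight): "at least one of the following is true: Finn is a knight; Kobi is a knave" — true. ✓
Zane is a knight, so "either Bella is the same type as Finn, or Kobi is a knave" must be true — and it is.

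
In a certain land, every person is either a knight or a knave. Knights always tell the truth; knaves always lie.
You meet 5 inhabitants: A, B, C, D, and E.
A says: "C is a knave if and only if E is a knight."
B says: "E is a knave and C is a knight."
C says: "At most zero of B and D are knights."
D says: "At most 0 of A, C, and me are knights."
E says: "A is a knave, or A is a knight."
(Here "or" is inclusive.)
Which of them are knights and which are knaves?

A is a knave, B is a knave, C is a knight, D is a knave, and E is a knight.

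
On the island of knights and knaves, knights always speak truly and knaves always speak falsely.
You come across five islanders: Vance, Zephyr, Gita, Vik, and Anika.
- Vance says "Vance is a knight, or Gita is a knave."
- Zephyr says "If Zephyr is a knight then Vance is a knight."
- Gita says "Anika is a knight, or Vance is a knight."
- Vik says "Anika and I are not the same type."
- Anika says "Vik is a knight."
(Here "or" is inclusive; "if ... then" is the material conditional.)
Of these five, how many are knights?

3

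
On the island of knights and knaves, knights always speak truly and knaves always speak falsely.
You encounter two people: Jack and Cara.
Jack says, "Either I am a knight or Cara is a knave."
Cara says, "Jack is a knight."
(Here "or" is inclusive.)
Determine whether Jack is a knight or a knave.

Jack is a knight.

Consistent assignments: {Jack=knight, Cara=knight}
In every consistent assignment, Jack is a knight.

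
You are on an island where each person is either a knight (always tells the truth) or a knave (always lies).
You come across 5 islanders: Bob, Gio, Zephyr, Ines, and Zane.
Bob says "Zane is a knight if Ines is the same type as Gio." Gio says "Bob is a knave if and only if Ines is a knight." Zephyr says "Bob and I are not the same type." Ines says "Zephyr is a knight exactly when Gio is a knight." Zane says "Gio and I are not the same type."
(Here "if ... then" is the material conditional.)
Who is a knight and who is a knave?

Bob is a knave; "Zane is a knight if Ines is the same type as Gio" is false, as required.
Gio is a knave, so "Bob is a knave if and only if Ines is a knight" must be false — and it is.
Since Zephyr is a knight, "Bob and I are not the same type" needs to be true, which holds.
As a knave, Ines's statement "Zephyr is a knight exactly when Gio is a knight" should be false; it is.
Zane is a knave, so "Gio and I are not the same type" must be false — and it is.

Bob is a knave, Gio is a knave, Zephyr is a knight, Ines is a knave, and Zane is a knave.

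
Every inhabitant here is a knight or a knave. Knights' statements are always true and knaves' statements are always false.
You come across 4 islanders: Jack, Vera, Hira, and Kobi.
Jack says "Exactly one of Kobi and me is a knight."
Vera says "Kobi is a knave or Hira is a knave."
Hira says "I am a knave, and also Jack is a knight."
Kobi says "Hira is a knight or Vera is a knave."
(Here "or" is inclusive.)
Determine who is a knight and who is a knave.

Jack is a knave, Vera is a knight, Hira is a knave, and Kobi is a knave.

As a knave, Jack's statement "exactly one of Kobi and me is a knight" should be False; it is.
Vera is a knight; "Kobi is a knave or Hira is a knave" is true, as required.
Hira is a knave, and the claim "I am a knave, and also Jack is a knight" is indeed False.
Kobi is a knave, and the claim "Hira is a knight or Vera is a knave" is indeed False.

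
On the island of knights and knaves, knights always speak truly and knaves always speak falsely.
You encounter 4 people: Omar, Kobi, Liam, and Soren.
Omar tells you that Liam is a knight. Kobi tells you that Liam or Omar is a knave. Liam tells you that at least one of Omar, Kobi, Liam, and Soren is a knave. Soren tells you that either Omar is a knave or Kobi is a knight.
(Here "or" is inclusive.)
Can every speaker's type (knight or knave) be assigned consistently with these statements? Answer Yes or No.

Yes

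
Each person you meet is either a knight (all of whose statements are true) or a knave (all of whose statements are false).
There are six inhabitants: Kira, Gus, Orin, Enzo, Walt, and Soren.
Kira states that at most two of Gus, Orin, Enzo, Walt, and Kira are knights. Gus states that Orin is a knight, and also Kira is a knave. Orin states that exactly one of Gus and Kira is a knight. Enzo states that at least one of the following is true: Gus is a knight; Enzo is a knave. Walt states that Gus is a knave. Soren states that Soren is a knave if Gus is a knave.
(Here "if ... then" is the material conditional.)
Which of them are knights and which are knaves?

Knights: Gus, Orin, Enzo, and Soren. Knaves: Kira and Walt.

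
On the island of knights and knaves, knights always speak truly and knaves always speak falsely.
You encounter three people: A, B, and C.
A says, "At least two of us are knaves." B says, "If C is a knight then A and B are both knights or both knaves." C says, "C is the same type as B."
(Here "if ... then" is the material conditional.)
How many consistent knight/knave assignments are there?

0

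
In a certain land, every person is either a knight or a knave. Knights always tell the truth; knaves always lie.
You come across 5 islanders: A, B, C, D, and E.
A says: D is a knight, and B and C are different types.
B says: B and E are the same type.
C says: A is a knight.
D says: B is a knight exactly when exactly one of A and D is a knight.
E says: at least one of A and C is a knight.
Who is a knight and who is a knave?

Knights: A, C, D, and E. Knaves: B.

A is a knight, so "D is a knight, and B and C are different types" must be True — and it is.
Since B is a knave, "B and E are the same type" needs to be False, which holds.
C is a knight, so "A is a knight" must be True — and it is.
D (knight): "B is a knight exactly when exactly one of A and D is a knight" — True. ✓
As a knight, E's statement "at least one of A and C is a knight" should be True; it is.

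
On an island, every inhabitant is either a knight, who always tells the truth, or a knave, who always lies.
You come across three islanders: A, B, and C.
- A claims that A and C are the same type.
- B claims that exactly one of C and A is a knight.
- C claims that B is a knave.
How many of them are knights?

2

The unique consistent assignment is A=knight, B=knave, C=knight.
That has 2 knights.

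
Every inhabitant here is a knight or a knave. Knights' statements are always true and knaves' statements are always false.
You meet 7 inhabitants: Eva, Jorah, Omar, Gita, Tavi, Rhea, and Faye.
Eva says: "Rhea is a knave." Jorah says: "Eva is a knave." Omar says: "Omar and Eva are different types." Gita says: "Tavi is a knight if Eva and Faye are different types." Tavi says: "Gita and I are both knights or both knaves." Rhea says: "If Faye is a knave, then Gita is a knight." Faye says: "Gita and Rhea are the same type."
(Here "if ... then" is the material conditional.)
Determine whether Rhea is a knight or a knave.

Rhea is a knight.

Consistent assignments: {Eva=knave, Jorah=knight, Omar=knight, Gita=knight, Tavi=knight, Rhea=knight, Faye=knight}; {Eva=knave, Jorah=knight, Omar=knave, Gita=knight, Tavi=knight, Rhea=knight, Faye=knight}
In every consistent assignment, Rhea is a knight.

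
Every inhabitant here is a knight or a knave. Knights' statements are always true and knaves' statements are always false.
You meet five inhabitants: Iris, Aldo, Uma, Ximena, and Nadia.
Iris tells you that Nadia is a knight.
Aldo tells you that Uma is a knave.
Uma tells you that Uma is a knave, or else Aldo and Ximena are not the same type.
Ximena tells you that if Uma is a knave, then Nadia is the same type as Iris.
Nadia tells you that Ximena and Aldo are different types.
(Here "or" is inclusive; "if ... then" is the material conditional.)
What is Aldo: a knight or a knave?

Aldo is a knave.

Consistent assignments: {Iris=knight, Aldo=knave, Uma=knight, Ximena=knight, Nadia=knight}
In every consistent assignment, Aldo is a knave.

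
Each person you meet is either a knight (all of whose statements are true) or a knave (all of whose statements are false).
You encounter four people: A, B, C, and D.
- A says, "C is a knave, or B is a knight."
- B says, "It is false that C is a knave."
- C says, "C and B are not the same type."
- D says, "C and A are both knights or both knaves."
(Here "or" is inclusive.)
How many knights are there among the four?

1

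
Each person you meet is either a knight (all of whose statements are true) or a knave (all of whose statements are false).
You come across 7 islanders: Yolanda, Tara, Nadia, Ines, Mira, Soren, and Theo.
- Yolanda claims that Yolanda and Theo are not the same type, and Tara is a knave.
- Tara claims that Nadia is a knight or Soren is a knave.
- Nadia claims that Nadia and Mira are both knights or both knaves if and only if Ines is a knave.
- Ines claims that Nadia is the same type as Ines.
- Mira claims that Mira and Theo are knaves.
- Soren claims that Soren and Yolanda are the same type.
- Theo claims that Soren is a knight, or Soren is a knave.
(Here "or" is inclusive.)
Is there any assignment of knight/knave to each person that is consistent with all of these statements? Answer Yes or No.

No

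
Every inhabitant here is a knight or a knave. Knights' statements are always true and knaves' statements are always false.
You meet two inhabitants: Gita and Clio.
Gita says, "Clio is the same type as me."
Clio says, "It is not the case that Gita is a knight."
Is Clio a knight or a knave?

Clio is a knight.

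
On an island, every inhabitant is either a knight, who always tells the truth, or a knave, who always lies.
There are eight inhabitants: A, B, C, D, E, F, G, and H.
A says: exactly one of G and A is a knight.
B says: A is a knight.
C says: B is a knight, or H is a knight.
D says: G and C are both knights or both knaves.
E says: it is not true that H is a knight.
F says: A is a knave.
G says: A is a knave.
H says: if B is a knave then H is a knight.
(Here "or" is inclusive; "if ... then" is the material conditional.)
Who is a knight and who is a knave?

Knights: A, B, C, and H. Knaves: D, E, F, and G.

As a knight, A's statement "exactly one of G and A is a knight" should be true; it is.
As a knight, B's statement "A is a knight" should be true; it is.
As a knight, C's statement "B is a knight, or H is a knight" should be true; it is.
D is a knave, so "G and C are both knights or both knaves" must be false — and it is.
E is a knave, and the claim "it is not true that H is a knight" is indeed false.
As a knave, F's statement "A is a knave" should be false; it is.
G is a knave, and the claim "A is a knave" is indeed false.
H is a knight, and the claim "if B is a knave then H is a knight" is indeed true.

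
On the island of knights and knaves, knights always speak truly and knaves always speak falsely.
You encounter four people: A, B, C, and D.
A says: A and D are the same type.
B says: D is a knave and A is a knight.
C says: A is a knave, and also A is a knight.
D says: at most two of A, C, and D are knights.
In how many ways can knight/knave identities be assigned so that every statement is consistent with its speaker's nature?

2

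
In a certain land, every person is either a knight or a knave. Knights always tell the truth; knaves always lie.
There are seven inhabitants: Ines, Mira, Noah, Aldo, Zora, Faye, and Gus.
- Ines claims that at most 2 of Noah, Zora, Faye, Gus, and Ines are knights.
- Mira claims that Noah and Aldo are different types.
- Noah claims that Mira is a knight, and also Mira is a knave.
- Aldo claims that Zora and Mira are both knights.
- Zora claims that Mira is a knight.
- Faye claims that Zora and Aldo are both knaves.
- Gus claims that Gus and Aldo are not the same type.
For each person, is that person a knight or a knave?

Since Ines is a knight, "at most 2 of Noah, Zora, Faye, Gus, and Ines are knights" needs to be True, which holds.
Mira is a knave, and the claim "Noah and Aldo are different types" is indeed false.
Noah is a knave, so "Mira is a knight, and also Mira is a knave" must be false — and it is.
Since Aldo is a knave, "Zora and Mira are both knights" needs to be false, which holds.
Zora is a knave; "Mira is a knight" is false, as required.
Faye is a knight; "Zora and Aldo are both knaves" is True, as required.
Gus is a knave, and the claim "Gus and Aldo are not the same type" is indeed false.

Ines is a knight, Mira is a knave, Noah is a knave, Aldo is a knave, Zora is a knave, Faye is a knight, and Gus is a knave.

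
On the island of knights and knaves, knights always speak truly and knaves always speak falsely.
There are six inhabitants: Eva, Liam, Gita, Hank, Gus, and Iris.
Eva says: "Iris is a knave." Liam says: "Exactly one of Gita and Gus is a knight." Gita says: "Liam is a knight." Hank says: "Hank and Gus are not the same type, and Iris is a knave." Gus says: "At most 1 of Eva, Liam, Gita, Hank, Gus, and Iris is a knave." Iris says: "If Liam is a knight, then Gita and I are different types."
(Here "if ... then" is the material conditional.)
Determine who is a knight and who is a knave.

Knights: Iris. Knaves: Eva, Liam, Gita, Hank, and Gus.

As a knave, Eva's statement "Iris is a knave" should be False; it is.
Liam is a knave, so "exactly one of Gita and Gus is a knight" must be False — and it is.
Gita is a knave; "Liam is a knight" is False, as required.
As a knave, Hank's statement "Hank and Gus are not the same type, and Iris is a knave" should be False; it is.
As a knave, Gus's statement "at most 1 of Eva, Liam, Gita, Hank, Gus, and Iris is a knave" should be False; it is.
Iris is a knight, and the claim "if Liam is a knight, then Gita and I are different types" is indeed true.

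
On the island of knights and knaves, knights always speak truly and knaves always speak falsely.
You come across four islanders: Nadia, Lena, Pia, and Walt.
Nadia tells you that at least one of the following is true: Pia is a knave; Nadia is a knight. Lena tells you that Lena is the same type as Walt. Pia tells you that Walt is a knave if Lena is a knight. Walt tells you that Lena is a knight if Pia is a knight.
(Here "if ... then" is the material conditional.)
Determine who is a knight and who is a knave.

Suppose Nadia is a knave. Then Nadia's statement "at least one of the following is true: Pia is a knave; Nadia is a knight" would have to be false. Checking the 8 ways to assign the others, none is consistent with every speaker.
(For instance, with Lena=knight, Pia=knave, Walt=knight, Nadia's claim "at least one of the following is true: Pia is a knave; Nadia is a knight" comes out true where it would need to be false.)
So Nadia must be a knight, making "at least one of the following is true: Pia is a knave; Nadia is a knight" true. Taking Nadia=knight, Lena=knight, Pia=knave, Walt=knight, each remaining statement checks out:
  Lena (knight): "Lena is the same type as Walt" — true. ✓
  Pia (knave): "Walt is a knave if Lena is a knight" — false. ✓
  Walt (knight): "Lena is a knight if Pia is a knight" — true. ✓
This is the unique consistent assignment.

Nadia is a knight, Lena is a knight, Pia is a knave, and Walt is a knight.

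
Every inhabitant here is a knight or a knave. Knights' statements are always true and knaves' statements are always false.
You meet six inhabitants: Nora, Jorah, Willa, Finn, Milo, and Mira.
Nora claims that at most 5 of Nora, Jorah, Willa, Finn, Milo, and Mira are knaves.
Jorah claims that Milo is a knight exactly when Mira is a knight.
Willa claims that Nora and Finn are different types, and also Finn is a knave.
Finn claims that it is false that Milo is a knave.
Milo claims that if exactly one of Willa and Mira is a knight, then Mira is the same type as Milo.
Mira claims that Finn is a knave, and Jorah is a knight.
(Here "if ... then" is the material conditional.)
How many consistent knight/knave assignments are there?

1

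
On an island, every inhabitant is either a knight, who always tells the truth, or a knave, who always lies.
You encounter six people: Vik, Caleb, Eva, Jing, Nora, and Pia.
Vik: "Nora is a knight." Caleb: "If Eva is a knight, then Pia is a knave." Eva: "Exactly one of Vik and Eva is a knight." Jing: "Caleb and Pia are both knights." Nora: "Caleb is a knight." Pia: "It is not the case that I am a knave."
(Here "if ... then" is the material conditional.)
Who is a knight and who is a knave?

Knights: Eva and Pia. Knaves: Vik, Caleb, Jing, and Nora.

Vik is a knave, so "Nora is a knight" must be False — and it is.
Caleb (knave): "if Eva is a knight, then Pia is a knave" — False. ✓
Eva (knight): "exactly one of Vik and Eva is a knight" — True. ✓
Since Jing is a knave, "Caleb and Pia are both knights" needs to be False, which holds.
As a knave, Nora's statement "Caleb is a knight" should be False; it is.
As a knight, Pia's statement "it is not the case that I am a knave" should be True; it is.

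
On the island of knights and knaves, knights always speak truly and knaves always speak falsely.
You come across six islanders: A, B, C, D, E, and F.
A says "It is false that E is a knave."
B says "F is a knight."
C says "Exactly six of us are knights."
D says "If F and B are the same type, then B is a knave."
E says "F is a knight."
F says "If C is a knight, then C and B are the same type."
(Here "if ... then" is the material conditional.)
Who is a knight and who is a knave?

A is a knight, B is a knight, C is a knave, D is a knave, E is a knight, and F is a knight.

A is a knight, so "it is false that E is a knave" must be True — and it is.
B is a knight; "F is a knight" is True, as required.
C is a knave; "exactly six of us are knights" is False, as required.
D is a knave, so "if F and B are the same type, then B is a knave" must be False — and it is.
E (knight): "F is a knight" — True. ✓
F (knight): "if C is a knight, then C and B are the same type" — True. ✓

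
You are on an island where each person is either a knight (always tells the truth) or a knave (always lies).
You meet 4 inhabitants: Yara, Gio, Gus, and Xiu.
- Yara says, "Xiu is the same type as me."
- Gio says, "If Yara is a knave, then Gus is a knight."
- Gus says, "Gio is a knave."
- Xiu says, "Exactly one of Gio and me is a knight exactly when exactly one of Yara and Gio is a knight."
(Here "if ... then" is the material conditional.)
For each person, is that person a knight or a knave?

Knights: Yara, Gio, and Xiu. Knaves: Gus.

As a knight, Yara's statement "Xiu is the same type as me" should be true; it is.
Since Gio is a knight, "if Yara is a knave, then Gus is a knight" needs to be true, which holds.
Gus (knave): "Gio is a knave" — False. ✓
Xiu is a knight, and the claim "exactly one of Gio and me is a knight exactly when exactly one of Yara and Gio is a knight" is indeed true.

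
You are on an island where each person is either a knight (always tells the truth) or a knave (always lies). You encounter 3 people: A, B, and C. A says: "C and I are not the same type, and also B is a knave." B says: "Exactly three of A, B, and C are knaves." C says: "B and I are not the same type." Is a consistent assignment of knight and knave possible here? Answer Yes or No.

Yes

One consistent assignment: A=knight, B=knave, C=knave.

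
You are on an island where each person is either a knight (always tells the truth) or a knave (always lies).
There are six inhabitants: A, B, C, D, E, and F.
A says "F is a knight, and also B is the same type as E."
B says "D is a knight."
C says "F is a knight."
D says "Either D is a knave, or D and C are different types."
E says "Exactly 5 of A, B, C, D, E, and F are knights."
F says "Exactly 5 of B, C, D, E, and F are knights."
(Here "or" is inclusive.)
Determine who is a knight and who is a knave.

A is a knave, so "F is a knight, and also B is the same type as E" must be false — and it is.
B is a knight; "D is a knight" is true, as required.
C is a knave; "F is a knight" is false, as required.
Since D is a knight, "either D is a knave, or D and C are different types" needs to be true, which holds.
As a knave, E's statement "exactly 5 of A, B, C, D, E, and F are knights" should be false; it is.
Since F is a knave, "exactly 5 of B, C, D, E, and F are knights" needs to be false, which holds.

A is a knave, B is a knight, C is a knave, D is a knight, E is a knave, and F is a knave.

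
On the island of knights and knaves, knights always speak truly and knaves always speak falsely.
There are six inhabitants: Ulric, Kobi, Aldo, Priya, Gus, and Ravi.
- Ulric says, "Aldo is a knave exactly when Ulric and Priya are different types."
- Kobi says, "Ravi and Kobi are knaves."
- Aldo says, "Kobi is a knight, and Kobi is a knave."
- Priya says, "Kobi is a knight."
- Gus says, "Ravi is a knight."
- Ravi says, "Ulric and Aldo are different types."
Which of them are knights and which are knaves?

Knights: Ulric, Gus, and Ravi. Knaves: Kobi, Aldo, and Priya.

Since Ulric is a knight, "Aldo is a knave exactly when Ulric and Priya are different types" needs to be True, which holds.
Kobi is a knave; "Ravi and Kobi are knaves" is False, as required.
Since Aldo is a knave, "Kobi is a knight, and Kobi is a knave" needs to be False, which holds.
Priya is a knave, and the claim "Kobi is a knight" is indeed False.
Gus is a knight; "Ravi is a knight" is True, as required.
Ravi is a knight, so "Ulric and Aldo are different types" must be True — and it is.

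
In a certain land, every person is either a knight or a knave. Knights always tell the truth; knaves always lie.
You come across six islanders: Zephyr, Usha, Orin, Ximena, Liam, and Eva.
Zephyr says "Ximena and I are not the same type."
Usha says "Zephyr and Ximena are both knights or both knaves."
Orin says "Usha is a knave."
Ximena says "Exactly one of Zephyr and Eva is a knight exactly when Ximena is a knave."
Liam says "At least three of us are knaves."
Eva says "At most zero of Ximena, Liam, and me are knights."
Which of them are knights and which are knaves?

Zephyr is a knave, Usha is a knight, Orin is a knave, Ximena is a knave, Liam is a knight, and Eva is a knave.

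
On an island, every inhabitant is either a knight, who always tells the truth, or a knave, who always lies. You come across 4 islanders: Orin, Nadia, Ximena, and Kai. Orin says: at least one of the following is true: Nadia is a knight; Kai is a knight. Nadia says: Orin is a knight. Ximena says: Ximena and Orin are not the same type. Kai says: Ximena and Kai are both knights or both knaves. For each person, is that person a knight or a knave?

Orin is a knave, Nadia is a knave, Ximena is a knight, and Kai is a knave.

Suppose Orin is a knight. Then Orin's statement "at least one of the following is true: Nadia is a knight; Kai is a knight" would have to be true. Checking the 8 ways to assign the others, none is consistent with every speaker.
(For instance, with Nadia=knave, Ximena=knight, Kai=knave, Orin's claim "at least one of the following is true: Nadia is a knight; Kai is a knight" comes out false where it would need to be true.)
So Orin must be a knave, making "at least one of the following is true: Nadia is a knight; Kai is a knight" false. Taking Orin=knave, Nadia=knave, Ximena=knight, Kai=knave, each remaining statement checks out:
  Nadia (knave): "Orin is a knight" — false. ✓
  Ximena (knight): "Ximena and Orin are not the same type" — true. ✓
  Kai (knave): "Ximena and Kai are both knights or both knaves" — false. ✓
This is the unique consistent assignment.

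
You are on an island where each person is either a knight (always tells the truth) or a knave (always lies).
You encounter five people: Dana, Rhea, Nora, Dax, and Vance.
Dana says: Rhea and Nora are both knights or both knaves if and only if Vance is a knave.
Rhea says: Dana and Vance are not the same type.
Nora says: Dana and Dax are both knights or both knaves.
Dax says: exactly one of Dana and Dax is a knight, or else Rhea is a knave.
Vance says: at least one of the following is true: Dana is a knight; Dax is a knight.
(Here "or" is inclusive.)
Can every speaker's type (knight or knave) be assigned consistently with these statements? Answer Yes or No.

Yes

One consistent assignment: Dana=knight, Rhea=knave, Nora=knight, Dax=knight, Vance=knight.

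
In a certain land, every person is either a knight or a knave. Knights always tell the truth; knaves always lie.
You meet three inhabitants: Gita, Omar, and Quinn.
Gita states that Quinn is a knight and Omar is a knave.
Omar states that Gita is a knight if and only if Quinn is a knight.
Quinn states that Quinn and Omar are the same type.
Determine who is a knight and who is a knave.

Gita is a knave, Omar is a knight, and Quinn is a knave.

Suppose Gita is a knight. Then Gita's statement "Quinn is a knight and Omar is a knave" would have to be true. Checking the 4 ways to assign the others, none is consistent with every speaker.
(For instance, with Omar=knight, Quinn=knave, Gita's claim "Quinn is a knight and Omar is a knave" comes out false where it would need to be true.)
So Gita must be a knave, making "Quinn is a knight and Omar is a knave" false. Taking Gita=knave, Omar=knight, Quinn=knave, each remaining statement checks out:
  Omar (knight): "Gita is a knight if and only if Quinn is a knight" — true. ✓
  Quinn (knave): "Quinn and Omar are the same type" — false. ✓
This is the unique consistent assignment.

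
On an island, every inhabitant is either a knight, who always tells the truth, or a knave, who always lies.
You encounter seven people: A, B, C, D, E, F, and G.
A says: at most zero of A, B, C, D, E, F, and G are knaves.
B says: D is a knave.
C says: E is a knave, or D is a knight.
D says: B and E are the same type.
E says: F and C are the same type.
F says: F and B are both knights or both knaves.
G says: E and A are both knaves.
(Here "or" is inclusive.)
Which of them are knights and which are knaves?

Knights: B, C, and G. Knaves: A, D, E, and F.

A is a knave, and the claim "at most zero of A, B, C, D, E, F, and G are knaves" is indeed False.
As a knight, B's statement "D is a knave" should be true; it is.
C is a knight; "E is a knave, or D is a knight" is true, as required.
D is a knave, so "B and E are the same type" must be False — and it is.
E is a knave, so "F and C are the same type" must be False — and it is.
F (knave): "F and B are both knights or both knaves" — False. ✓
Since G is a knight, "E and A are both knaves" needs to be true, which holds.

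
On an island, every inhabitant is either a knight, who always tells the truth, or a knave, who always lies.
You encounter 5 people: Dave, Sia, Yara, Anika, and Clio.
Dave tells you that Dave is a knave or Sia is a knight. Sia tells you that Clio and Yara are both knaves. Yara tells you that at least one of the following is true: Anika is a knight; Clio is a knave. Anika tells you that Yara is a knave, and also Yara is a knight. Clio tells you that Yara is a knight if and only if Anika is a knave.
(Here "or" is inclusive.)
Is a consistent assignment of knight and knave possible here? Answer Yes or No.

No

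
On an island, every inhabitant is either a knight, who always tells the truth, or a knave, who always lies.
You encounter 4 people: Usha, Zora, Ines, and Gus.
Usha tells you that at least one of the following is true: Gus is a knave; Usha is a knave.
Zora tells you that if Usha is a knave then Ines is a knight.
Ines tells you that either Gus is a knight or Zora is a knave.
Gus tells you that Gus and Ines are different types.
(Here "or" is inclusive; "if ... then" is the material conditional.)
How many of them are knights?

The unique consistent assignment is Usha=knight, Zora=knight, Ines=knave, Gus=knave.
That has 2 knights.

2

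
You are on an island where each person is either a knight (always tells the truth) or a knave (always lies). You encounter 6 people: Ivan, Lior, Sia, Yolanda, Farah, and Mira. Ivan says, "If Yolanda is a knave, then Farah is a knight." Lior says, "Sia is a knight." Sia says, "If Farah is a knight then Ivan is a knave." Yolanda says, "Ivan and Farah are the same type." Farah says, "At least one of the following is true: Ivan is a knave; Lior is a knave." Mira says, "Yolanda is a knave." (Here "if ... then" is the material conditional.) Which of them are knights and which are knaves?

Knights: Ivan, Yolanda, and Farah. Knaves: Lior, Sia, and Mira.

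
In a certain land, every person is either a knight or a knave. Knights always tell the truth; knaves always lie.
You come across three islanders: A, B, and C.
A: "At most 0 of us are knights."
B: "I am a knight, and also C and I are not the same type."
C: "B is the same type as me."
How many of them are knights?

1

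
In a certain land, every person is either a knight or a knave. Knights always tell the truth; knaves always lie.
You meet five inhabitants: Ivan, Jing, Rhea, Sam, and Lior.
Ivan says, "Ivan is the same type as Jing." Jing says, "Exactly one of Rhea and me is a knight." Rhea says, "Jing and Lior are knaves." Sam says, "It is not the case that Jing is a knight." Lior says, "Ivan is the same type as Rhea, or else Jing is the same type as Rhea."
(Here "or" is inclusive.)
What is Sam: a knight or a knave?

Sam is a knave.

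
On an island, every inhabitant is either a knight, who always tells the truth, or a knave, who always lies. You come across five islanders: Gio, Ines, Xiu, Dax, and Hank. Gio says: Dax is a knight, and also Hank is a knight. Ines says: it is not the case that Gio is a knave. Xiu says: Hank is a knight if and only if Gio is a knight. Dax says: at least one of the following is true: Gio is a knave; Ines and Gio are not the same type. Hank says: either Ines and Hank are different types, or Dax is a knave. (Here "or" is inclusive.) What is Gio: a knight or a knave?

Consistent assignments: {Gio=knave, Ines=knave, Xiu=knight, Dax=knight, Hank=knave}
In every consistent assignment, Gio is a knave.

Gio is a knave.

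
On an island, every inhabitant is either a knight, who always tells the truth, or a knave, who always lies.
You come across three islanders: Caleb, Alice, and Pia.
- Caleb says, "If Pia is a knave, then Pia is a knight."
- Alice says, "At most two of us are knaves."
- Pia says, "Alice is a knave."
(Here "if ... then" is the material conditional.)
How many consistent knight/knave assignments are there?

Consistent assignments:
  Caleb=knave, Alice=knight, Pia=knave

1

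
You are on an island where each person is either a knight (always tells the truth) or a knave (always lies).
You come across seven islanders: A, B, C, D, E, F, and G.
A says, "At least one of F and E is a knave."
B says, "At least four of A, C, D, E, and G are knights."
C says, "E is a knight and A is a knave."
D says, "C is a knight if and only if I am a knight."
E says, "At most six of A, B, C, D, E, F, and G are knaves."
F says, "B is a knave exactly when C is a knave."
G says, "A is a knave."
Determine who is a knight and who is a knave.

Knights: B, C, D, E, F, and G. Knaves: A.

A is a knave; "at least one of F and E is a knave" is False, as required.
B (knight): "at least four of A, C, D, E, and G are knights" — True. ✓
Since C is a knight, "E is a knight and A is a knave" needs to be True, which holds.
D is a knight; "C is a knight if and only if I am a knight" is True, as required.
E is a knight, and the claim "at most six of A, B, C, D, E, F, and G are knaves" is indeed True.
Since F is a knight, "B is a knave exactly when C is a knave" needs to be True, which holds.
G is a knight, and the claim "A is a knave" is indeed True.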